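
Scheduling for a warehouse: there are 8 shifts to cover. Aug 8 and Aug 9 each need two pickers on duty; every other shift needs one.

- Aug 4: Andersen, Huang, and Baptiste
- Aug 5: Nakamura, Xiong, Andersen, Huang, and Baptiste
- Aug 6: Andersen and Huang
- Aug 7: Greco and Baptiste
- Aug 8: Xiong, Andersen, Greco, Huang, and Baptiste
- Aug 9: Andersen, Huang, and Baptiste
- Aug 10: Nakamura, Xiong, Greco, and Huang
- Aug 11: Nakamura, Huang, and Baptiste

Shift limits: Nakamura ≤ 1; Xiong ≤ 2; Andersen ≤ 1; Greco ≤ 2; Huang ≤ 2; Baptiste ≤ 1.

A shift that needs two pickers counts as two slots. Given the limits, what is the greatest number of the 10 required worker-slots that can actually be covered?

Total capacity across all pickers is 1+2+1+2+2+1 = 9, and 10 slots are needed, so at most 9 can be filled.
An assignment achieving 9: Aug 4→Huang, Aug 5→Xiong, Aug 6→Andersen, Aug 7→Greco, Aug 8→Greco, Aug 9→Huang+Baptiste, Aug 10→Xiong, Aug 11→Nakamura.
Loads: Nakamura 1/1, Xiong 2/2, Andersen 1/1, Greco 2/2, Huang 2/2, Baptiste 1/1.

9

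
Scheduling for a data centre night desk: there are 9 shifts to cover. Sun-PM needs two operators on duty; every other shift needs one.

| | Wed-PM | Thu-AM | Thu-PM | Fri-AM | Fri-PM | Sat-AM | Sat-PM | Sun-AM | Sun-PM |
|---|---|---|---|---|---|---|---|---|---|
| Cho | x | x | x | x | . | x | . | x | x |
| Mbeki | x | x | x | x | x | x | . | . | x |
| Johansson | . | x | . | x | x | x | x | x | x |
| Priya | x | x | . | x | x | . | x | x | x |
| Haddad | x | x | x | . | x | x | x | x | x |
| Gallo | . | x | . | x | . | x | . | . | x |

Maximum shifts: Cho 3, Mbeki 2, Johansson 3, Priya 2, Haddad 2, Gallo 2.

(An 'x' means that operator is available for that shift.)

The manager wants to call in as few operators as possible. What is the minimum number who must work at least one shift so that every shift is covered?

10 slots to fill and no one can take more than 3, so at least ⌈10/3⌉ = 4 operators are needed.
Cho, Mbeki, Johansson, and Priya alone can cover everything: Wed-PM→Cho, Thu-AM→Mbeki, Thu-PM→Cho, Fri-AM→Priya, Fri-PM→Mbeki, Sat-AM→Cho, Sat-PM→Johansson, Sun-AM→Johansson, Sun-PM→Johansson+Priya.

4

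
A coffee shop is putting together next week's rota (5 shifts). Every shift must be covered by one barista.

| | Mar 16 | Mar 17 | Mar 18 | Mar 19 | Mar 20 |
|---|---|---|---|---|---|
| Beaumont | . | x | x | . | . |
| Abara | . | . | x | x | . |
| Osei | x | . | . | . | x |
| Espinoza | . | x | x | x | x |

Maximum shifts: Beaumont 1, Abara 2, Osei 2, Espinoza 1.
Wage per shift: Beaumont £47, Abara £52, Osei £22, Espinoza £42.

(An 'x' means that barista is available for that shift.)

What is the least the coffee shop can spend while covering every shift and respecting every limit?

£185

Mar 16 can only be covered by Osei, so that assignment is forced.
Picking the cheapest available barista for each shift independently would cost £170, but that ignores the shift limits.
An optimal schedule: Mar 16→Osei, Mar 17→Espinoza, Mar 18→Beaumont, Mar 19→Abara, Mar 20→Osei.
Total: 22 + 42 + 47 + 52 + 22 = £185.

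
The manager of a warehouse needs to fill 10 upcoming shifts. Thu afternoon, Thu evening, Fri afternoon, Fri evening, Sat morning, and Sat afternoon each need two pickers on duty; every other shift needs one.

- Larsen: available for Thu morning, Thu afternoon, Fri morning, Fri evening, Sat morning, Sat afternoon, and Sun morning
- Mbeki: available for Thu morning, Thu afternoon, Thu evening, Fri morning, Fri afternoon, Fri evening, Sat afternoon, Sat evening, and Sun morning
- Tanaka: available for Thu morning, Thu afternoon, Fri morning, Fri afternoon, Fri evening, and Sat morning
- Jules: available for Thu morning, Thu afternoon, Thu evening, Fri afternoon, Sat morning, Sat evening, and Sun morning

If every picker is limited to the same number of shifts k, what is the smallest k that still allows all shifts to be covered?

With 4 pickers and 16 worker-slots to fill, someone must work at least ⌈16/4⌉ = 4 shifts, so k ≥ 4.
k = 4 works: Thu morning→Jules, Thu afternoon→Tanaka+Jules, Thu evening→Mbeki+Jules, Fri morning→Larsen, Fri afternoon→Mbeki+Tanaka, Fri evening→Larsen+Tanaka, Sat morning→Larsen+Tanaka, Sat afternoon→Larsen+Mbeki, Sat evening→Mbeki, Sun morning→Jules.
Loads: Larsen 4, Mbeki 4, Tanaka 4, Jules 4 — all ≤ 4.

4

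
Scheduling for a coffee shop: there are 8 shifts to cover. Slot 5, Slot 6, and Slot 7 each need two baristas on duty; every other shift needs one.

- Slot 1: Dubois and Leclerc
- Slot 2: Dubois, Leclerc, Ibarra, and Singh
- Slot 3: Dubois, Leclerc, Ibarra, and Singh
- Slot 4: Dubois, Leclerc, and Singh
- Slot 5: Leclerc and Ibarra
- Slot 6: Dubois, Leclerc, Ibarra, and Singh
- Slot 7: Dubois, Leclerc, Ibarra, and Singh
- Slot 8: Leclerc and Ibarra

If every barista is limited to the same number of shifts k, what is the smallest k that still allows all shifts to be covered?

3

With 4 baristas and 11 worker-slots to fill, someone must work at least ⌈11/4⌉ = 3 shifts, so k ≥ 3.
k = 3 works: Slot 1→Dubois, Slot 2→Dubois, Slot 3→Leclerc, Slot 4→Dubois, Slot 5→Leclerc+Ibarra, Slot 6→Ibarra+Singh, Slot 7→Ibarra+Singh, Slot 8→Leclerc.
Loads: Dubois 3, Leclerc 3, Ibarra 3, Singh 2 — all ≤ 3.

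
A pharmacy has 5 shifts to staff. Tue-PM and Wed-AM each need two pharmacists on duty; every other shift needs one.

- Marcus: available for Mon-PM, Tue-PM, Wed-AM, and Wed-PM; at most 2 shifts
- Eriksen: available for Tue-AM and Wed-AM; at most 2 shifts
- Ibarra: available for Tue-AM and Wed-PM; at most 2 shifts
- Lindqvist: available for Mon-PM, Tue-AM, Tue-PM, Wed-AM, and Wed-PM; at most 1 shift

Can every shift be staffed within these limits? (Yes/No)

Total capacity is 7 and 7 slots are needed, so capacity alone doesn't rule it out.
Shifts {Mon-PM, Tue-PM, Wed-AM} need 5 worker-slots in total, but the pharmacists available for any of those shifts (Marcus, Eriksen, and Lindqvist) can supply at most 4 among them. So no valid schedule exists.

No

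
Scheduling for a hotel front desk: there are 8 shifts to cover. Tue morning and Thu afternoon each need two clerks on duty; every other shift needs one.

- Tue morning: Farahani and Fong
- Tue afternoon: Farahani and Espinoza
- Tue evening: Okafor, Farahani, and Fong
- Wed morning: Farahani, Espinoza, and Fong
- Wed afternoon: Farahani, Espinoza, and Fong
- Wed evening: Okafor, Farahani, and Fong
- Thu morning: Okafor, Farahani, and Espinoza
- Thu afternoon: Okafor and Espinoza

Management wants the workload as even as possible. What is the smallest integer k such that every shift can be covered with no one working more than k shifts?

With 4 clerks and 10 worker-slots to fill, someone must work at least ⌈10/4⌉ = 3 shifts, so k ≥ 3.
k = 3 works: Tue morning→Farahani+Fong, Tue afternoon→Farahani, Tue evening→Okafor, Wed morning→Farahani, Wed afternoon→Espinoza, Wed evening→Okafor, Thu morning→Espinoza, Thu afternoon→Okafor+Espinoza.
Loads: Okafor 3, Farahani 3, Espinoza 3, Fong 1 — all ≤ 3.

3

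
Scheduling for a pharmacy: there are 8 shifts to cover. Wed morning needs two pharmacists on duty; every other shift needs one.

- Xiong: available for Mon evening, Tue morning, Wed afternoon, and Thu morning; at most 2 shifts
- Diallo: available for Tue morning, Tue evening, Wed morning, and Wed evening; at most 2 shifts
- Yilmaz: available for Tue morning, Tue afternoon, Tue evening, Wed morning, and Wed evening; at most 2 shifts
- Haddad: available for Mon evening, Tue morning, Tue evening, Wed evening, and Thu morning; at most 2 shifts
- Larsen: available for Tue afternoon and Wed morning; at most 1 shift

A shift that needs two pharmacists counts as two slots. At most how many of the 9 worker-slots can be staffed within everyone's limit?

Total capacity across all pharmacists is 2+2+2+2+1 = 9, and 9 slots are needed, so at most 9 can be filled.
An assignment achieving 9: Mon evening→Xiong, Tue morning→Haddad, Tue afternoon→Yilmaz, Tue evening→Diallo, Wed morning→Diallo+Larsen, Wed afternoon→Xiong, Wed evening→Yilmaz, Thu morning→Haddad.
Loads: Xiong 2/2, Diallo 2/2, Yilmaz 2/2, Haddad 2/2, Larsen 1/1.

9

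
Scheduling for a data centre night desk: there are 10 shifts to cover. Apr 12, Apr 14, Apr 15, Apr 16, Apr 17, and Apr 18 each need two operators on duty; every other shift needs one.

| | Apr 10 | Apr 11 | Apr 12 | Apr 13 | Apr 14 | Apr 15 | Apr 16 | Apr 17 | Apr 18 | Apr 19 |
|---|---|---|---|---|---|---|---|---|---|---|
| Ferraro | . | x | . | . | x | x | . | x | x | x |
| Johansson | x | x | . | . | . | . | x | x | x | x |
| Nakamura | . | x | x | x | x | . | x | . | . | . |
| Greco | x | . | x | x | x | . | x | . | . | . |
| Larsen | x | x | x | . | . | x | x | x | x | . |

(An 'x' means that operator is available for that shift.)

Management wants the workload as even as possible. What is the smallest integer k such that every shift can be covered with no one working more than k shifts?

With 5 operators and 16 worker-slots to fill, someone must work at least ⌈16/5⌉ = 4 shifts, so k ≥ 4.
k = 4 works: Apr 10→Johansson, Apr 11→Johansson, Apr 12→Nakamura+Greco, Apr 13→Nakamura, Apr 14→Ferraro+Nakamura, Apr 15→Ferraro+Larsen, Apr 16→Nakamura+Greco, Apr 17→Ferraro+Johansson, Apr 18→Johansson+Larsen, Apr 19→Ferraro.
Loads: Ferraro 4, Johansson 4, Nakamura 4, Greco 2, Larsen 2 — all ≤ 4.

4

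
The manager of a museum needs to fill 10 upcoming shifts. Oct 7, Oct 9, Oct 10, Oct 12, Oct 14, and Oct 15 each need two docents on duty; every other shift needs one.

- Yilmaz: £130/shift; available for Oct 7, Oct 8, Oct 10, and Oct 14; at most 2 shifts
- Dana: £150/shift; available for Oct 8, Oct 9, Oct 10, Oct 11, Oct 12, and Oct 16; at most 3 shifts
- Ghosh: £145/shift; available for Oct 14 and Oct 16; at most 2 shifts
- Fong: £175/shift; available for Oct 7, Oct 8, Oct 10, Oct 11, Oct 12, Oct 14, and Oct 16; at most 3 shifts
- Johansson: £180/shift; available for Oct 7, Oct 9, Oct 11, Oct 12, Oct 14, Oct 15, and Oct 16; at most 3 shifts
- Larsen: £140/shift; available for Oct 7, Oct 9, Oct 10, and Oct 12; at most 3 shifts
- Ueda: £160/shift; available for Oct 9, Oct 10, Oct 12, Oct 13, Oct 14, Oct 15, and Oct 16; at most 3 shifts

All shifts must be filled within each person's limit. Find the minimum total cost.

Oct 13 can only be covered by Ueda, so that assignment is forced.
Oct 15 can only be covered by Johansson and Ueda, so that assignment is forced.
Picking the cheapest available docent for each shift independently would cost £2320, but that ignores the shift limits.
An optimal schedule: Oct 7→Yilmaz+Larsen, Oct 8→Yilmaz, Oct 9→Larsen+Dana, Oct 10→Larsen+Dana, Oct 11→Dana, Oct 12→Ueda+Fong, Oct 13→Ueda, Oct 14→Ghosh+Fong, Oct 15→Ueda+Johansson, Oct 16→Ghosh.
Total: 130 + 140 + 130 + 140 + 150 + 140 + 150 + 150 + 160 + 175 + 160 + 145 + 175 + 160 + 180 + 145 = £2430.

£2430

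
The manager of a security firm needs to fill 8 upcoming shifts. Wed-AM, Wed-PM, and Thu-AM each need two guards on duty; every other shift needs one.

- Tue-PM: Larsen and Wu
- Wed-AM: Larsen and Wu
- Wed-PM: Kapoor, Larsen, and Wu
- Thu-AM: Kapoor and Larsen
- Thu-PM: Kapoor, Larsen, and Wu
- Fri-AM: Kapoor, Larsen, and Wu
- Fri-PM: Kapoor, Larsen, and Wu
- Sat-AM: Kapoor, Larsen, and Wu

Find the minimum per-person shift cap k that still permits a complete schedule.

With 3 guards and 11 worker-slots to fill, someone must work at least ⌈11/3⌉ = 4 shifts, so k ≥ 4.
k = 4 works: Tue-PM→Larsen, Wed-AM→Larsen+Wu, Wed-PM→Kapoor+Larsen, Thu-AM→Kapoor+Larsen, Thu-PM→Kapoor, Fri-AM→Kapoor, Fri-PM→Wu, Sat-AM→Wu.
Loads: Kapoor 4, Larsen 4, Wu 3 — all ≤ 4.

4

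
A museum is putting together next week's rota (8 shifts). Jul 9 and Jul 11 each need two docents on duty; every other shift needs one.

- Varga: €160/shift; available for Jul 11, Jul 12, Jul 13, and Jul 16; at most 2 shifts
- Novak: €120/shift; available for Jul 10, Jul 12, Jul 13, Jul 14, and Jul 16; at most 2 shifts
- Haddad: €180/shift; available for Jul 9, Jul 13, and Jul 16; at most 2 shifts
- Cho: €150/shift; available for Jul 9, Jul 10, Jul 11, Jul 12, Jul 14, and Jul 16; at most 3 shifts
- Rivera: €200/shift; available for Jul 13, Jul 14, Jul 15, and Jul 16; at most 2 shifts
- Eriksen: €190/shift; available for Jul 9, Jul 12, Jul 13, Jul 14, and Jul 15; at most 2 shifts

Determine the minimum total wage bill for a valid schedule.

Jul 11 can only be covered by Varga and Cho, so that assignment is forced.
Picking the cheapest available docent for each shift independently would cost €1430, but that ignores the shift limits.
An optimal schedule: Jul 9→Cho+Haddad, Jul 10→Novak, Jul 11→Cho+Varga, Jul 12→Novak, Jul 13→Varga, Jul 14→Cho, Jul 15→Eriksen, Jul 16→Haddad.
Total: 150 + 180 + 120 + 150 + 160 + 120 + 160 + 150 + 190 + 180 = €1560.

€1560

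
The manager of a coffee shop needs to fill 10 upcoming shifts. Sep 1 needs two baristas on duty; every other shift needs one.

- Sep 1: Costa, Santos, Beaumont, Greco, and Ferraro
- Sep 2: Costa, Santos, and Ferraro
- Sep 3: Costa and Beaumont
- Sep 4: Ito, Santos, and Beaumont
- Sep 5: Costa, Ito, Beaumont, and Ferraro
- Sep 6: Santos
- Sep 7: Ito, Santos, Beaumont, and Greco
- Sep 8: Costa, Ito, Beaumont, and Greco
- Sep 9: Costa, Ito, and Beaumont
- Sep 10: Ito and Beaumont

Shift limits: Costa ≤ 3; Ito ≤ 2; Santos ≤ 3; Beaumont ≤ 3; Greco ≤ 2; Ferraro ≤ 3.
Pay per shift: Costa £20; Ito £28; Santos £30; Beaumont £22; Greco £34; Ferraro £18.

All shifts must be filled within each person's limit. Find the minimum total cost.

£238

Sep 6 can only be covered by Santos, so that assignment is forced.
Picking the cheapest available barista for each shift independently would cost £230, but that ignores the shift limits.
An optimal schedule: Sep 1→Ferraro+Costa, Sep 2→Ferraro, Sep 3→Costa, Sep 4→Beaumont, Sep 5→Ferraro, Sep 6→Santos, Sep 7→Beaumont, Sep 8→Ito, Sep 9→Costa, Sep 10→Beaumont.
Total: 18 + 20 + 18 + 20 + 22 + 18 + 30 + 22 + 28 + 20 + 22 = £238.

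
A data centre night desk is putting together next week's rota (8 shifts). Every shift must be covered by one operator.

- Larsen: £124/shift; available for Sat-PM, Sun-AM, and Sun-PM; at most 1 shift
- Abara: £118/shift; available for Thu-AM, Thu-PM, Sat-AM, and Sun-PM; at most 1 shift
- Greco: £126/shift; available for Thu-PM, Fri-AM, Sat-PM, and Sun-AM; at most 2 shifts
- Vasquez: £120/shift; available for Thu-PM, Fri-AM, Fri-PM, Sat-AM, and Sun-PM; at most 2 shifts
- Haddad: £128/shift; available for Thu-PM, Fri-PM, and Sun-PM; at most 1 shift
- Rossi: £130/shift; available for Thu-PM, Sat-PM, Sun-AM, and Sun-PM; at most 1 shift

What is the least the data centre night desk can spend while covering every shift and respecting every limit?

£992

Thu-AM can only be covered by Abara, so that assignment is forced.
Picking the cheapest available operator for each shift independently would cost £960, but that ignores the shift limits.
An optimal schedule: Thu-AM→Abara, Thu-PM→Haddad, Fri-AM→Greco, Fri-PM→Vasquez, Sat-AM→Vasquez, Sat-PM→Larsen, Sun-AM→Greco, Sun-PM→Rossi.
Total: 118 + 128 + 126 + 120 + 120 + 124 + 126 + 130 = £992.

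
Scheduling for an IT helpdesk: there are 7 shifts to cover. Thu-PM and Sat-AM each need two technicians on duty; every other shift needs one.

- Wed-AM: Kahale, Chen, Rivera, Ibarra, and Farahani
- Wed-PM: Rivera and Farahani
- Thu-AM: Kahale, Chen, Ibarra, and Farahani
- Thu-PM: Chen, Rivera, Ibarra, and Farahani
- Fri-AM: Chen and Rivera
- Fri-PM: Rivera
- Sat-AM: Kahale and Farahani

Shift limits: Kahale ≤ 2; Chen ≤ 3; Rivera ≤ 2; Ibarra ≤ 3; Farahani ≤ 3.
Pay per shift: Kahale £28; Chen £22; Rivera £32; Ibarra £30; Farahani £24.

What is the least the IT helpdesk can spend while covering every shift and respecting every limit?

Fri-PM can only be covered by Rivera, so that assignment is forced.
Sat-AM can only be covered by Kahale and Farahani, so that assignment is forced.
Picking the cheapest available technician for each shift independently would cost £220, but that ignores the shift limits.
An optimal schedule: Wed-AM→Kahale, Wed-PM→Farahani, Thu-AM→Chen, Thu-PM→Chen+Farahani, Fri-AM→Chen, Fri-PM→Rivera, Sat-AM→Farahani+Kahale.
Total: 28 + 24 + 22 + 22 + 24 + 22 + 32 + 24 + 28 = £226.

£226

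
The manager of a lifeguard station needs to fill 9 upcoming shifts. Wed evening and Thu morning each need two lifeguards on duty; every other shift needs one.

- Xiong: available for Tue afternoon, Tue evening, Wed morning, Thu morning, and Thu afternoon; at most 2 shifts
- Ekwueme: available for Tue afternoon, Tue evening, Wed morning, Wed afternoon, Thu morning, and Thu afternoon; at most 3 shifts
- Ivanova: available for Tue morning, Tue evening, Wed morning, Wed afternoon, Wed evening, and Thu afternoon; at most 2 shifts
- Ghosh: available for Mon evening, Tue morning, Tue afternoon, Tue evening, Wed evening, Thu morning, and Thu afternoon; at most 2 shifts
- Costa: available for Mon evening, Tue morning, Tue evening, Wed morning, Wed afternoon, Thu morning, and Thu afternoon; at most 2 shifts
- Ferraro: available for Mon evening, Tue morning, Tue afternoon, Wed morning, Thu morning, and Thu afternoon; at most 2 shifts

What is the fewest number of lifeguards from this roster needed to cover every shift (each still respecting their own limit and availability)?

11 slots to fill and no one can take more than 3, so at least ⌈11/3⌉ = 4 lifeguards are needed.
Any 4 lifeguards together have capacity at most 3+2+2+2 = 9 < 11 slots, so 4 can never suffice.
Xiong, Ekwueme, Ivanova, Ghosh, and Costa alone can cover everything: Mon evening→Ghosh, Tue morning→Ivanova, Tue afternoon→Xiong, Tue evening→Ekwueme, Wed morning→Xiong, Wed afternoon→Ekwueme, Wed evening→Ivanova+Ghosh, Thu morning→Ekwueme+Costa, Thu afternoon→Costa.

5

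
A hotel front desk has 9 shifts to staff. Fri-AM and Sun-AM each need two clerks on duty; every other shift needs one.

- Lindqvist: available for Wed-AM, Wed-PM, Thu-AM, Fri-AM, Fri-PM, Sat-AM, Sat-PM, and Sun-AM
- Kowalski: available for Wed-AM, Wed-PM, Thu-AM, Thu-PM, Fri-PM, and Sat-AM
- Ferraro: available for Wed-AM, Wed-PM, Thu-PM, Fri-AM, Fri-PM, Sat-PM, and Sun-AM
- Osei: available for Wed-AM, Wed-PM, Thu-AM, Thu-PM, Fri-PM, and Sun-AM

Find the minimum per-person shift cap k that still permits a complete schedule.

With 4 clerks and 11 worker-slots to fill, someone must work at least ⌈11/4⌉ = 3 shifts, so k ≥ 3.
k = 3 works: Wed-AM→Kowalski, Wed-PM→Ferraro, Thu-AM→Kowalski, Thu-PM→Kowalski, Fri-AM→Lindqvist+Ferraro, Fri-PM→Osei, Sat-AM→Lindqvist, Sat-PM→Lindqvist, Sun-AM→Ferraro+Osei.
Loads: Lindqvist 3, Kowalski 3, Ferraro 3, Osei 2 — all ≤ 3.

3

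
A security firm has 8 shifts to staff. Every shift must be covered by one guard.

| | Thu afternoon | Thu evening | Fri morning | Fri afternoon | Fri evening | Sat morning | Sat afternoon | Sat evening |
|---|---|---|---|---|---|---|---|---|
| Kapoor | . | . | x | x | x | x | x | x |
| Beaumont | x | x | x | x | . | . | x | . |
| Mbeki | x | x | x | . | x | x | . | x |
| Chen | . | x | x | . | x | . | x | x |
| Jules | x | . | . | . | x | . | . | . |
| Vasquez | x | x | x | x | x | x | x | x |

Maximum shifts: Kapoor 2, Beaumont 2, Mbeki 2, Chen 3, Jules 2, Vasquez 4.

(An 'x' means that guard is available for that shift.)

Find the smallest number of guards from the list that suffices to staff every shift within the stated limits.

3

8 slots to fill and no one can take more than 4, so at least ⌈8/4⌉ = 2 guards are needed.
Any 2 guards together have capacity at most 4+3 = 7 < 8 slots, so 2 can never suffice.
Kapoor, Beaumont, and Vasquez alone can cover everything: Thu afternoon→Beaumont, Thu evening→Beaumont, Fri morning→Vasquez, Fri afternoon→Vasquez, Fri evening→Kapoor, Sat morning→Kapoor, Sat afternoon→Vasquez, Sat evening→Vasquez.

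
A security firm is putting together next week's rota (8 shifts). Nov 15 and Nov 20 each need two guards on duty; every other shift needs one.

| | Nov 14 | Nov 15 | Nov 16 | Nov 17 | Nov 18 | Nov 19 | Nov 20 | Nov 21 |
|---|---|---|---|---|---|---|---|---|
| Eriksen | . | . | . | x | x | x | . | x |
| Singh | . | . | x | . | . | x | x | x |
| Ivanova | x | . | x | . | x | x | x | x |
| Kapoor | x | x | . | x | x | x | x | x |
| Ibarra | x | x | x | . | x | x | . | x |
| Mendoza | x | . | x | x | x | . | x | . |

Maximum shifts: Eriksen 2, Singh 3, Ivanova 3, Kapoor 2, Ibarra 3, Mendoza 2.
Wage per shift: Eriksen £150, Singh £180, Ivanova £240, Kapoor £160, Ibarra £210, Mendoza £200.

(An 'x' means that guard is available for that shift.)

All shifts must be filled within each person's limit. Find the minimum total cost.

£1770

Nov 15 can only be covered by Kapoor and Ibarra, so that assignment is forced.
Picking the cheapest available guard for each shift independently would cost £1650, but that ignores the shift limits.
An optimal schedule: Nov 14→Kapoor, Nov 15→Kapoor+Ibarra, Nov 16→Singh, Nov 17→Eriksen, Nov 18→Mendoza, Nov 19→Eriksen, Nov 20→Singh+Mendoza, Nov 21→Singh.
Total: 160 + 160 + 210 + 180 + 150 + 200 + 150 + 180 + 200 + 180 = £1770.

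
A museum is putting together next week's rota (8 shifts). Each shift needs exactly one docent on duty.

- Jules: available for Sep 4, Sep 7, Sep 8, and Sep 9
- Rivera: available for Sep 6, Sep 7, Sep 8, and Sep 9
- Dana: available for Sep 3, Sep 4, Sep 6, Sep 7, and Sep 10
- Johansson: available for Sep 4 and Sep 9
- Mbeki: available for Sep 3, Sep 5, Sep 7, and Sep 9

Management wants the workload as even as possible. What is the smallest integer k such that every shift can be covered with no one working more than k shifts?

2

With 5 docents and 8 worker-slots to fill, someone must work at least ⌈8/5⌉ = 2 shifts, so k ≥ 2.
k = 2 works: Sep 3→Dana, Sep 4→Jules, Sep 5→Mbeki, Sep 6→Rivera, Sep 7→Rivera, Sep 8→Jules, Sep 9→Johansson, Sep 10→Dana.
Loads: Jules 2, Rivera 2, Dana 2, Johansson 1, Mbeki 1 — all ≤ 2.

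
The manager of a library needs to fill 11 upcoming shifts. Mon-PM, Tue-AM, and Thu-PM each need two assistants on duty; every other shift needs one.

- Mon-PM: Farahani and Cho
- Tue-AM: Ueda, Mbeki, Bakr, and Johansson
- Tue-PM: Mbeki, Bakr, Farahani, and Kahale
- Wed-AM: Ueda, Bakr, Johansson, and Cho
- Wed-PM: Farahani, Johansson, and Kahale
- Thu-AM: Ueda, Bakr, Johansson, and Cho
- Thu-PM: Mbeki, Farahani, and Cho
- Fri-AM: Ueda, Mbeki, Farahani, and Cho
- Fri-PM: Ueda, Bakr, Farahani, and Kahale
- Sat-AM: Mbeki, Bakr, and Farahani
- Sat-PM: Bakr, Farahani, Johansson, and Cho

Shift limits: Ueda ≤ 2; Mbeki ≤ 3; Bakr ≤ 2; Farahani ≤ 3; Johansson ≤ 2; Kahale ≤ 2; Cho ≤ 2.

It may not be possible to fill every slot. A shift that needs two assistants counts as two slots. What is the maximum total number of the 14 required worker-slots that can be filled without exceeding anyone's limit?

Total capacity across all assistants is 2+3+2+3+2+2+2 = 16, and 14 slots are needed, so at most 14 can be filled.
An assignment achieving 14: Mon-PM→Farahani+Cho, Tue-AM→Ueda+Mbeki, Tue-PM→Bakr, Wed-AM→Ueda, Wed-PM→Farahani, Thu-AM→Bakr, Thu-PM→Mbeki+Farahani, Fri-AM→Cho, Fri-PM→Kahale, Sat-AM→Mbeki, Sat-PM→Johansson.
Loads: Ueda 2/2, Mbeki 3/3, Bakr 2/2, Farahani 3/3, Johansson 1/2, Kahale 1/2, Cho 2/2.

14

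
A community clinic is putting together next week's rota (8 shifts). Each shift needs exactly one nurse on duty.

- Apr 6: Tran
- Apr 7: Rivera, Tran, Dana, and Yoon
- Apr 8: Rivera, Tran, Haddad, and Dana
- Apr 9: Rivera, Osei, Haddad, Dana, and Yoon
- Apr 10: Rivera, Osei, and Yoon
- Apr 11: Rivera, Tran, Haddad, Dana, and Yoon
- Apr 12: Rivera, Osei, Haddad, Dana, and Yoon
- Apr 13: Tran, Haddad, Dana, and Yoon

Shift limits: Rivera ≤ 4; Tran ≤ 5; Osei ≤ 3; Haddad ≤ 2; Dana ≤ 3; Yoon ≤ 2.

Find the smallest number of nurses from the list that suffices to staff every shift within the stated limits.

2

8 slots to fill and no one can take more than 5, so at least ⌈8/5⌉ = 2 nurses are needed.
Rivera and Tran alone can cover everything: Apr 6→Tran, Apr 7→Rivera, Apr 8→Tran, Apr 9→Rivera, Apr 10→Rivera, Apr 11→Tran, Apr 12→Rivera, Apr 13→Tran.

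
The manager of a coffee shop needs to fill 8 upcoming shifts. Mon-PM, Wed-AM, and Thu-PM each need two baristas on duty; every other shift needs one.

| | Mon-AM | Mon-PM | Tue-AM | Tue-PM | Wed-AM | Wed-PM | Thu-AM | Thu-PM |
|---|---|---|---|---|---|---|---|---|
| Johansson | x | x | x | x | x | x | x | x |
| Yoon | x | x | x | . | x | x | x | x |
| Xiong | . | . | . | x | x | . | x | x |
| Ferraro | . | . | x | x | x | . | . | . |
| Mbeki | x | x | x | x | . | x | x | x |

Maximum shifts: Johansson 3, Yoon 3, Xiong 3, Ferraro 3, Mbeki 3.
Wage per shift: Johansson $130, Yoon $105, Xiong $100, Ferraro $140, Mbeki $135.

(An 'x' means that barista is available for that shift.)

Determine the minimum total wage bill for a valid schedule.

$1275

Picking the cheapest available barista for each shift independently would cost $1160, but that ignores the shift limits.
An optimal schedule: Mon-AM→Yoon, Mon-PM→Yoon+Johansson, Tue-AM→Johansson, Tue-PM→Xiong, Wed-AM→Xiong+Johansson, Wed-PM→Yoon, Thu-AM→Mbeki, Thu-PM→Xiong+Mbeki.
Total: 105 + 105 + 130 + 130 + 100 + 100 + 130 + 105 + 135 + 100 + 135 = $1275.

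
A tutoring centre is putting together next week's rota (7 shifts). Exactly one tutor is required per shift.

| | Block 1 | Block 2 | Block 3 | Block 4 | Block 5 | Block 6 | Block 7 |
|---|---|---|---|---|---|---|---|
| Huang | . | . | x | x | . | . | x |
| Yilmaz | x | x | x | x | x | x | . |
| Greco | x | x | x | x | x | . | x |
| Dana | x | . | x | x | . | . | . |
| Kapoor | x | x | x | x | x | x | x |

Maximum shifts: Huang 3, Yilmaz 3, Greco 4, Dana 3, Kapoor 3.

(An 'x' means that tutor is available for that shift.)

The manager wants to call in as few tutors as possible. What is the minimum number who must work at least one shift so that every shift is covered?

2

7 slots to fill and no one can take more than 4, so at least ⌈7/4⌉ = 2 tutors are needed.
Yilmaz and Greco alone can cover everything: Block 1→Yilmaz, Block 2→Yilmaz, Block 3→Greco, Block 4→Greco, Block 5→Greco, Block 6→Yilmaz, Block 7→Greco.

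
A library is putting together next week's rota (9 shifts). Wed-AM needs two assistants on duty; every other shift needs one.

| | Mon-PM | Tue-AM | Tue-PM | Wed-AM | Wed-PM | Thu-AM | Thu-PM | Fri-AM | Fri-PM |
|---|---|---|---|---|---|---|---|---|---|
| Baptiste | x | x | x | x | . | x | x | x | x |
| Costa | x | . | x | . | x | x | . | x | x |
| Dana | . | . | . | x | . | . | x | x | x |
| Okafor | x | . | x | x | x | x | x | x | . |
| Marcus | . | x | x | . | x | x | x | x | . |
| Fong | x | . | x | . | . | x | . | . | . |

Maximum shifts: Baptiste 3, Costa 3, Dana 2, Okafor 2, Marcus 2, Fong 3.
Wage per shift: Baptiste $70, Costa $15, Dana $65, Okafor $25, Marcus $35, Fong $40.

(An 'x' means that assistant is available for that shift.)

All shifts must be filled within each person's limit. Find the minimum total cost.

Picking the cheapest available assistant for each shift independently would cost $240, but that ignores the shift limits.
An optimal schedule: Mon-PM→Costa, Tue-AM→Marcus, Tue-PM→Fong, Wed-AM→Okafor+Dana, Wed-PM→Costa, Thu-AM→Fong, Thu-PM→Okafor, Fri-AM→Marcus, Fri-PM→Costa.
Total: 15 + 35 + 40 + 25 + 65 + 15 + 40 + 25 + 35 + 15 = $310.

$310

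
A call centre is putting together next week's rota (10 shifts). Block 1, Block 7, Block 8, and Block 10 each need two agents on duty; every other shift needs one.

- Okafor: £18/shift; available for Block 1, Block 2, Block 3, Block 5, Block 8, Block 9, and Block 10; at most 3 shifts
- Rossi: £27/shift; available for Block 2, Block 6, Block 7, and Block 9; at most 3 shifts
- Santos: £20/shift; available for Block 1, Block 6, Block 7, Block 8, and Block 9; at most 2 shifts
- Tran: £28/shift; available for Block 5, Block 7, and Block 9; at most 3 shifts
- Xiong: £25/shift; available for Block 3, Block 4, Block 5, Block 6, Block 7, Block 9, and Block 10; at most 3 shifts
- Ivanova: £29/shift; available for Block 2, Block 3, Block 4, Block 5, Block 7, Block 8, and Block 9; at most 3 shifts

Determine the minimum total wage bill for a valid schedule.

Block 1 can only be covered by Okafor and Santos, so that assignment is forced.
Block 10 can only be covered by Okafor and Xiong, so that assignment is forced.
Picking the cheapest available agent for each shift independently would cost £281, but that ignores the shift limits.
An optimal schedule: Block 1→Okafor+Santos, Block 2→Rossi, Block 3→Xiong, Block 4→Xiong, Block 5→Tran, Block 6→Rossi, Block 7→Rossi+Tran, Block 8→Okafor+Santos, Block 9→Tran, Block 10→Okafor+Xiong.
Total: 18 + 20 + 27 + 25 + 25 + 28 + 27 + 27 + 28 + 18 + 20 + 28 + 18 + 25 = £334.

£334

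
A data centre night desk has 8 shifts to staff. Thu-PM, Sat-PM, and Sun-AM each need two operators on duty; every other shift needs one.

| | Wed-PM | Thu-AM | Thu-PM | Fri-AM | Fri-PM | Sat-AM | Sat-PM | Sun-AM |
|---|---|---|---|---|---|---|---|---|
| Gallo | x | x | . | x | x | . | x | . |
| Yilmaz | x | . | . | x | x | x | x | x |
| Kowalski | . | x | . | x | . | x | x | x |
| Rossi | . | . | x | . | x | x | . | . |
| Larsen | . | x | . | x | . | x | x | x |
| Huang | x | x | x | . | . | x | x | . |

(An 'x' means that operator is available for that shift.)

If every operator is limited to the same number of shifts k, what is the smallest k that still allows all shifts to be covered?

2

With 6 operators and 11 worker-slots to fill, someone must work at least ⌈11/6⌉ = 2 shifts, so k ≥ 2.
k = 2 works: Wed-PM→Gallo, Thu-AM→Kowalski, Thu-PM→Rossi+Huang, Fri-AM→Yilmaz, Fri-PM→Gallo, Sat-AM→Rossi, Sat-PM→Larsen+Huang, Sun-AM→Yilmaz+Kowalski.
Loads: Gallo 2, Yilmaz 2, Kowalski 2, Rossi 2, Larsen 1, Huang 2 — all ≤ 2.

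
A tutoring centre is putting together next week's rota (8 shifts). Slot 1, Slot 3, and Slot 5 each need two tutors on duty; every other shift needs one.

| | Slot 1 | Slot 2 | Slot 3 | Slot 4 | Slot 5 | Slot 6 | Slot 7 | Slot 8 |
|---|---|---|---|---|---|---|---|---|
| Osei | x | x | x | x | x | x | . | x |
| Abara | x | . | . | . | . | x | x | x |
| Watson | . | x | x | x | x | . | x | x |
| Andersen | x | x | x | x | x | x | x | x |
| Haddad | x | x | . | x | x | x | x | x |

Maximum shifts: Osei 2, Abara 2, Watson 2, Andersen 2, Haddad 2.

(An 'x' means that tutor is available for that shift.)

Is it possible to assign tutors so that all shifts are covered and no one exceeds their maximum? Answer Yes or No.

No

Total capacity is 2+2+2+2+2 = 10 but 11 worker-slots are needed — infeasible.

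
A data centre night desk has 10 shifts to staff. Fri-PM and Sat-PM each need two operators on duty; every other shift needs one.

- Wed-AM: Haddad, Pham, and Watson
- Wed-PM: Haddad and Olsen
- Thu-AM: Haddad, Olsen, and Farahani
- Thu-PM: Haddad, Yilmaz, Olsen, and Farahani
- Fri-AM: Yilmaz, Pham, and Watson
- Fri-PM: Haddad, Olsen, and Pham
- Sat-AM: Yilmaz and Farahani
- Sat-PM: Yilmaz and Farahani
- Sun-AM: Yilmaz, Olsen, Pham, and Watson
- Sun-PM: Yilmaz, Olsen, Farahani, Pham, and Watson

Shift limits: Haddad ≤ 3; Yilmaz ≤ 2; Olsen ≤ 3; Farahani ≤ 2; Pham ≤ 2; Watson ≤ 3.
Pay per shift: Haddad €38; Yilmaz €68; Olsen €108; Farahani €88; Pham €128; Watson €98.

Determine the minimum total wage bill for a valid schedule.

Sat-PM can only be covered by Yilmaz and Farahani, so that assignment is forced.
Picking the cheapest available operator for each shift independently would cost €726, but that ignores the shift limits.
An optimal schedule: Wed-AM→Haddad, Wed-PM→Haddad, Thu-AM→Farahani, Thu-PM→Olsen, Fri-AM→Watson, Fri-PM→Haddad+Olsen, Sat-AM→Yilmaz, Sat-PM→Yilmaz+Farahani, Sun-AM→Watson, Sun-PM→Watson.
Total: 38 + 38 + 88 + 108 + 98 + 38 + 108 + 68 + 68 + 88 + 98 + 98 = €936.

€936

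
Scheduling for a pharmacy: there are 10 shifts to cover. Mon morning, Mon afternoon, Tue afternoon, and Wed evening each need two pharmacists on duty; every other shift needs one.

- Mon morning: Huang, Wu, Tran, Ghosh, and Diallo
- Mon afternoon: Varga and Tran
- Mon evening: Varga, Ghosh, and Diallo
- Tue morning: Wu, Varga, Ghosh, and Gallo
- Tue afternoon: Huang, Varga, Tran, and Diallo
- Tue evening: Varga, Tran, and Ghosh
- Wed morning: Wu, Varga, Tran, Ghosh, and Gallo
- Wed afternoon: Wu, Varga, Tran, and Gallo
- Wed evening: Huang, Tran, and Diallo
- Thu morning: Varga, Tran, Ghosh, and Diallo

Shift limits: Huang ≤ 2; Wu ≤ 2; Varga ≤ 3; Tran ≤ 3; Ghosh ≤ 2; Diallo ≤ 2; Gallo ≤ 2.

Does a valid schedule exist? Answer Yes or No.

Yes

Mon afternoon can only be covered by Varga and Tran, so that assignment is forced.
One valid schedule: Mon morning→Ghosh+Diallo, Mon afternoon→Varga+Tran, Mon evening→Varga, Tue morning→Wu, Tue afternoon→Huang+Diallo, Tue evening→Varga, Wed morning→Ghosh, Wed afternoon→Wu, Wed evening→Huang+Tran, Thu morning→Tran.
Loads: Huang 2/2, Wu 2/2, Varga 3/3, Tran 3/3, Ghosh 2/2, Diallo 2/2, Gallo 0/2 — all within limits.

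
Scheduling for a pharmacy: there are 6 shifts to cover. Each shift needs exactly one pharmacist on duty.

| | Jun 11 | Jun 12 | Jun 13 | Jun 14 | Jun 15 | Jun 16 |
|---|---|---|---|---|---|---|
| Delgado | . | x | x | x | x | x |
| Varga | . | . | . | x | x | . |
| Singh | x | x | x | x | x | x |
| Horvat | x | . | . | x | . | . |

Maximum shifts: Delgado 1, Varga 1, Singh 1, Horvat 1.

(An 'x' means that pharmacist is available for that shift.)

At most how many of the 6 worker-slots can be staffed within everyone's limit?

Total capacity across all pharmacists is 1+1+1+1 = 4, and 6 slots are needed, so at most 4 can be filled.
An assignment achieving 4: Jun 11→Singh, Jun 12→Delgado, Jun 14→Horvat, Jun 15→Varga.
Loads: Delgado 1/1, Varga 1/1, Singh 1/1, Horvat 1/1.

4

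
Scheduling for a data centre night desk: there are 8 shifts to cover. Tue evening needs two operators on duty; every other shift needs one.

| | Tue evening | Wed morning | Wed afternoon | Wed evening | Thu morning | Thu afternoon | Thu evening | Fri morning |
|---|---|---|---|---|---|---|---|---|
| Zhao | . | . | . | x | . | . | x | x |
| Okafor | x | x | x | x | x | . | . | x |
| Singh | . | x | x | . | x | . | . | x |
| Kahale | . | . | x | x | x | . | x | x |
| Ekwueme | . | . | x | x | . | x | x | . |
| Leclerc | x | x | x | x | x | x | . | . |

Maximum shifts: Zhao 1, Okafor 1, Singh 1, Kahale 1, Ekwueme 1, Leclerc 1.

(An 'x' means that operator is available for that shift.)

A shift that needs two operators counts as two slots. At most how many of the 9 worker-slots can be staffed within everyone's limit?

6

Total capacity across all operators is 1+1+1+1+1+1 = 6, and 9 slots are needed, so at most 6 can be filled.
An assignment achieving 6: Tue evening→Okafor+Leclerc, Wed morning→Singh, Thu morning→Kahale, Thu afternoon→Ekwueme, Thu evening→Zhao.
Loads: Zhao 1/1, Okafor 1/1, Singh 1/1, Kahale 1/1, Ekwueme 1/1, Leclerc 1/1.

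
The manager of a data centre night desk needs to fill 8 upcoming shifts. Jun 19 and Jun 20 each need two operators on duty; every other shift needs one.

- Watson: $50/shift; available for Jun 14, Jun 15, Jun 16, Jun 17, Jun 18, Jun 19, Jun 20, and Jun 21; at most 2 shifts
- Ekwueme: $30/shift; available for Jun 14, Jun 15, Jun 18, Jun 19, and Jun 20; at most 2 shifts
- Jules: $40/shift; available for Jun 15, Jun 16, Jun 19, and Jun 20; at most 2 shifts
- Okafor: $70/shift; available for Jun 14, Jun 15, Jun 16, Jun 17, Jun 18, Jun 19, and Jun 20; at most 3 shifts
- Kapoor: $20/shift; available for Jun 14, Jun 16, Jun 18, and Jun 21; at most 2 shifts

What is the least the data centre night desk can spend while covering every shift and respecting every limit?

$420

Picking the cheapest available operator for each shift independently would cost $300, but that ignores the shift limits.
An optimal schedule: Jun 14→Kapoor, Jun 15→Ekwueme, Jun 16→Jules, Jun 17→Watson, Jun 18→Ekwueme, Jun 19→Jules+Okafor, Jun 20→Watson+Okafor, Jun 21→Kapoor.
Total: 20 + 30 + 40 + 50 + 30 + 40 + 70 + 50 + 70 + 20 = $420.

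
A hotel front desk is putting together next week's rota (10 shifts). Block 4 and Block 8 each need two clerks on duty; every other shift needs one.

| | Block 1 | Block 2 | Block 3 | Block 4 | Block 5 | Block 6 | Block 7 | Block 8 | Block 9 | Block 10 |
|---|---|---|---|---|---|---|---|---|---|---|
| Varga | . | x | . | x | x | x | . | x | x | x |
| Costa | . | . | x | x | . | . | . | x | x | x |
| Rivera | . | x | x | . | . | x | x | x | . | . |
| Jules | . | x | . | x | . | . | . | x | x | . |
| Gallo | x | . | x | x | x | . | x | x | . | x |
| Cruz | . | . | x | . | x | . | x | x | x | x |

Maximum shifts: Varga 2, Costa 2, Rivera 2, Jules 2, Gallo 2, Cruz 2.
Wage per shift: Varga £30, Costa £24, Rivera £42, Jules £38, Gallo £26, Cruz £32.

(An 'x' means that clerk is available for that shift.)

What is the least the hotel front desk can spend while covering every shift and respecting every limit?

£384

Block 1 can only be covered by Gallo, so that assignment is forced.
Picking the cheapest available clerk for each shift independently would cost £310, but that ignores the shift limits.
An optimal schedule: Block 1→Gallo, Block 2→Varga, Block 3→Costa, Block 4→Costa+Jules, Block 5→Gallo, Block 6→Varga, Block 7→Rivera, Block 8→Rivera+Cruz, Block 9→Jules, Block 10→Cruz.
Total: 26 + 30 + 24 + 24 + 38 + 26 + 30 + 42 + 42 + 32 + 38 + 32 = £384.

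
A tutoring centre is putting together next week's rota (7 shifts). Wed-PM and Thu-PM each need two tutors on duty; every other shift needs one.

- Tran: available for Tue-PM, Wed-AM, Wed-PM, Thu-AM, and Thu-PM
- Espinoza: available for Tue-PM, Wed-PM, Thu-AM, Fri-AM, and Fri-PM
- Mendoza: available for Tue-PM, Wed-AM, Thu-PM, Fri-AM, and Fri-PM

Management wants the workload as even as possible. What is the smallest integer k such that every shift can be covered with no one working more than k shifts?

With 3 tutors and 9 worker-slots to fill, someone must work at least ⌈9/3⌉ = 3 shifts, so k ≥ 3.
k = 3 works: Tue-PM→Mendoza, Wed-AM→Tran, Wed-PM→Tran+Espinoza, Thu-AM→Espinoza, Thu-PM→Tran+Mendoza, Fri-AM→Espinoza, Fri-PM→Mendoza.
Loads: Tran 3, Espinoza 3, Mendoza 3 — all ≤ 3.

3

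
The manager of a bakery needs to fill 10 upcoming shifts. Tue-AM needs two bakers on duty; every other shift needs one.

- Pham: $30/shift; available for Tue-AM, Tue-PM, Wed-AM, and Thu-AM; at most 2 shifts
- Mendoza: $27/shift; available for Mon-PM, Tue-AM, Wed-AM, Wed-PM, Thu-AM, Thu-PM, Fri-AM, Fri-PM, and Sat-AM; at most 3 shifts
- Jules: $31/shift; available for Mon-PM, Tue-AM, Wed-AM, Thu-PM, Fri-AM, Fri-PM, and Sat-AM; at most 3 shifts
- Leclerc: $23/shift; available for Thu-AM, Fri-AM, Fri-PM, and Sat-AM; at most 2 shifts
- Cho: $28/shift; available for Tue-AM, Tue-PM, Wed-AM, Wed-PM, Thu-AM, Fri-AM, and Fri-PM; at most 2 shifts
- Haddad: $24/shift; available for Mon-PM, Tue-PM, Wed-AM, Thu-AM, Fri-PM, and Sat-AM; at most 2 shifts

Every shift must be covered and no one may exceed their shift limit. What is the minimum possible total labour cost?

Picking the cheapest available baker for each shift independently would cost $273, but that ignores the shift limits.
An optimal schedule: Mon-PM→Haddad, Tue-AM→Cho+Pham, Tue-PM→Haddad, Wed-AM→Mendoza, Wed-PM→Mendoza, Thu-AM→Pham, Thu-PM→Mendoza, Fri-AM→Leclerc, Fri-PM→Cho, Sat-AM→Leclerc.
Total: 24 + 28 + 30 + 24 + 27 + 27 + 30 + 27 + 23 + 28 + 23 = $291.

$291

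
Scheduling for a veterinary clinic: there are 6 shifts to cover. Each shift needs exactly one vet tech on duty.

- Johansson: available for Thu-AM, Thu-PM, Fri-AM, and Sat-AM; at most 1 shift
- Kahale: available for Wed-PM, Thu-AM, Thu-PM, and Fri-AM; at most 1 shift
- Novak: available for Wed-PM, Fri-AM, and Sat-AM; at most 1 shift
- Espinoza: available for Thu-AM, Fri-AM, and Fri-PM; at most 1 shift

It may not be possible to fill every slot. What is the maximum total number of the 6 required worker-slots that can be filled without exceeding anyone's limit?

Total capacity across all vet techs is 1+1+1+1 = 4, and 6 slots are needed, so at most 4 can be filled.
An assignment achieving 4: Wed-PM→Kahale, Thu-PM→Johansson, Fri-PM→Espinoza, Sat-AM→Novak.
Loads: Johansson 1/1, Kahale 1/1, Novak 1/1, Espinoza 1/1.

4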